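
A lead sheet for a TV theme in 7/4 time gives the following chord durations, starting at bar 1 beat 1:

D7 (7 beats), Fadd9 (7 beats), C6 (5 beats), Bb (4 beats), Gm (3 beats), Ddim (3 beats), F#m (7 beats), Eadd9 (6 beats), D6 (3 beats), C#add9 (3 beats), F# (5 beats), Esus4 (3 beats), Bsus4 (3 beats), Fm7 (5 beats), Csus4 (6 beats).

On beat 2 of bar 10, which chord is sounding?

Csus4

Beat 2 of bar 10 is beat (10−1)×7 + 2 = 65 overall.
Running totals: D7 ends at 7, Fadd9 ends at 14, C6 ends at 19, Bb ends at 23, Gm ends at 26, Ddim ends at 29, F#m ends at 36, Eadd9 ends at 42, D6 ends at 45, C#add9 ends at 48, F# ends at 53, Esus4 ends at 56, Bsus4 ends at 59, Fm7 ends at 64, Csus4 ends at 70.
Beat 65 falls within Csus4.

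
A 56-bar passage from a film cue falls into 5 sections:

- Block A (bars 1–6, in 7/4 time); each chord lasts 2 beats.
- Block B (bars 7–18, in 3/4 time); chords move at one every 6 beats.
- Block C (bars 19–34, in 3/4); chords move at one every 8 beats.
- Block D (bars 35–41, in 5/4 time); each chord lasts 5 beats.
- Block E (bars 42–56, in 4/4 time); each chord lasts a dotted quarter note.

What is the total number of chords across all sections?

80 chords

A has 42 beats and chords last 2 each, so 21 chords.
B has 36 beats and chords last 6 each, so 6 chords.
C has 48 beats and chords last 8 each, so 6 chords.
D has 35 beats and chords last 5 each, so 7 chords.
E has 60 beats and chords last 1.5 each, so 40 chords.
Total: 21 + 6 + 6 + 7 + 40 = 80.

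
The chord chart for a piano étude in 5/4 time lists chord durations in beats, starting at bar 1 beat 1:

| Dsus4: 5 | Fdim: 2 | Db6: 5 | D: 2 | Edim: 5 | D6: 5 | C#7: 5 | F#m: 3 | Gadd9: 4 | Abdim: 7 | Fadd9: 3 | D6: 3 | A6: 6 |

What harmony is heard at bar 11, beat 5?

Beat 5 of bar 11 is beat (11−1)×5 + 5 = 55 overall.
Running totals: Dsus4 ends at 5, Fdim ends at 7, Db6 ends at 12, D ends at 14, Edim ends at 19, D6 ends at 24, C#7 ends at 29, F#m ends at 32, Gadd9 ends at 36, Abdim ends at 43, Fadd9 ends at 46, D6 ends at 49, A6 ends at 55.
Beat 55 falls within A6.

A6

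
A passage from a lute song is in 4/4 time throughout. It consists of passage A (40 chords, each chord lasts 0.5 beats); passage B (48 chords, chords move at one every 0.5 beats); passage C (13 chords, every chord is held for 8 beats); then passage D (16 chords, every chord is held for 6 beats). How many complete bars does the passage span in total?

A: 40 × 0.5 = 20 beats = 5 bars.
B: 48 × 0.5 = 24 beats = 6 bars.
C: 13 × 8 = 104 beats = 26 bars.
D: 16 × 6 = 96 beats = 24 bars.
Total: 5 + 6 + 26 + 24 = 61 bars.

61 bars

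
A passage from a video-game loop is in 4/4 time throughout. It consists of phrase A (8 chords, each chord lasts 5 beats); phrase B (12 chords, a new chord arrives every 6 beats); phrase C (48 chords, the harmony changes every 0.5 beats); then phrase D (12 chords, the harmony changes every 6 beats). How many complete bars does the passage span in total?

52 bars

A: 8 × 5 = 40 beats = 10 bars.
B: 12 × 6 = 72 beats = 18 bars.
C: 48 × 0.5 = 24 beats = 6 bars.
D: 12 × 6 = 72 beats = 18 bars.
Total: 10 + 18 + 6 + 18 = 52 bars.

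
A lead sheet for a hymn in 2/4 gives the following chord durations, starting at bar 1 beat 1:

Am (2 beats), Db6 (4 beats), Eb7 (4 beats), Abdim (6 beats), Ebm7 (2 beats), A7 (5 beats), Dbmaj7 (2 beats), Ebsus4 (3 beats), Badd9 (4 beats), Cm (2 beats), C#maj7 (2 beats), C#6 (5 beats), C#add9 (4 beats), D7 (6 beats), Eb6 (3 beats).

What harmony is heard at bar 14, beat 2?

Ebsus4

Beat 2 of bar 14 is beat (14−1)×2 + 2 = 28 overall.
Running totals: Am ends at 2, Db6 ends at 6, Eb7 ends at 10, Abdim ends at 16, Ebm7 ends at 18, A7 ends at 23, Dbmaj7 ends at 25, Ebsus4 ends at 28.
Beat 28 falls within Ebsus4.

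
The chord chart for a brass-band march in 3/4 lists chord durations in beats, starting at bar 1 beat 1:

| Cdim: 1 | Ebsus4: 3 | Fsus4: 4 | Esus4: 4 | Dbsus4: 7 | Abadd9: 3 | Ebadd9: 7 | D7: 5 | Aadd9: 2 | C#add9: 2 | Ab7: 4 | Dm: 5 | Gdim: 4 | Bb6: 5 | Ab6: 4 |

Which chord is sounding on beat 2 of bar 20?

Beat 2 of bar 20 is beat (20−1)×3 + 2 = 59 overall.
Running totals: Cdim ends at 1, Ebsus4 ends at 4, Fsus4 ends at 8, Esus4 ends at 12, Dbsus4 ends at 19, Abadd9 ends at 22, Ebadd9 ends at 29, D7 ends at 34, Aadd9 ends at 36, C#add9 ends at 38, Ab7 ends at 42, Dm ends at 47, Gdim ends at 51, Bb6 ends at 56, Ab6 ends at 60.
Beat 59 falls within Ab6.

Ab6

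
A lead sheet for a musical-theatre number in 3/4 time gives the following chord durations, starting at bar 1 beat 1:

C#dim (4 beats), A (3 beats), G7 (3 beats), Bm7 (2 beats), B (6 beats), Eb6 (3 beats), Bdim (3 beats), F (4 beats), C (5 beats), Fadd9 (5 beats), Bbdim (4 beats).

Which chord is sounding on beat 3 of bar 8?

Bdim

Beat 3 of bar 8 is beat (8−1)×3 + 3 = 24 overall.
Running totals: C#dim ends at 4, A ends at 7, G7 ends at 10, Bm7 ends at 12, B ends at 18, Eb6 ends at 21, Bdim ends at 24.
Beat 24 falls within Bdim.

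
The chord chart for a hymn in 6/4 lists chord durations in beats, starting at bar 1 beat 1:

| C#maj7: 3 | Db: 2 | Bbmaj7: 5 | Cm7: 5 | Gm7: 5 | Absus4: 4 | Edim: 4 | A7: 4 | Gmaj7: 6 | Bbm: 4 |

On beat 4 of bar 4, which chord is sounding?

Beat 4 of bar 4 is beat (4−1)×6 + 4 = 22 overall.
Running totals: C#maj7 ends at 3, Db ends at 5, Bbmaj7 ends at 10, Cm7 ends at 15, Gm7 ends at 20, Absus4 ends at 24.
Beat 22 falls within Absus4.

Absus4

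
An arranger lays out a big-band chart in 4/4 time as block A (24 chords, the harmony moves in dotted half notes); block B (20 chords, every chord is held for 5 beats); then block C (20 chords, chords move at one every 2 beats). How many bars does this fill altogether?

A: 24 × 3 = 72 beats = 18 bars.
B: 20 × 5 = 100 beats = 25 bars.
C: 20 × 2 = 40 beats = 10 bars.
Total: 18 + 25 + 10 = 53 bars.

53 bars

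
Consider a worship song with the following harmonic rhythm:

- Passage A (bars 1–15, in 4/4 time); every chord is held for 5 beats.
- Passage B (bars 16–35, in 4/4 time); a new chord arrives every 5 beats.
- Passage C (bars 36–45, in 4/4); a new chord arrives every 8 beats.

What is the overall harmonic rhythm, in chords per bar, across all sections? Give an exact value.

11/15 chords per bar

A: 15 × 4 = 60 beats ÷ 5 = 12 chords.
B: 20 × 4 = 80 beats ÷ 5 = 16 chords.
C: 10 × 4 = 40 beats ÷ 8 = 5 chords.
Overall: 33 chords over 45 bars → 33/45 = 11/15 chords per bar.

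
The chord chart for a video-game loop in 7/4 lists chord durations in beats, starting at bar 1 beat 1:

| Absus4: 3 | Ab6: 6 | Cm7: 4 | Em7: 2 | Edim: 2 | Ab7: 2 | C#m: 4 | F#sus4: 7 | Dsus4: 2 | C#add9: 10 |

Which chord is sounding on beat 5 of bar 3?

Beat 5 of bar 3 is beat (3−1)×7 + 5 = 19 overall.
Running totals: Absus4 ends at 3, Ab6 ends at 9, Cm7 ends at 13, Em7 ends at 15, Edim ends at 17, Ab7 ends at 19.
Beat 19 falls within Ab7.

Ab7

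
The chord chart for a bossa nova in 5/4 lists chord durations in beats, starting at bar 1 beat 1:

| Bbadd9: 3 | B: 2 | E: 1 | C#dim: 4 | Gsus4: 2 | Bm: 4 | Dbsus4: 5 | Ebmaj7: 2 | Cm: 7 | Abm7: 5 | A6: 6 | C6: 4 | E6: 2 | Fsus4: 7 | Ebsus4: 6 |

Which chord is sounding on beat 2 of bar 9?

Beat 2 of bar 9 is beat (9−1)×5 + 2 = 42 overall.
Running totals: Bbadd9 ends at 3, B ends at 5, E ends at 6, C#dim ends at 10, Gsus4 ends at 12, Bm ends at 16, Dbsus4 ends at 21, Ebmaj7 ends at 23, Cm ends at 30, Abm7 ends at 35, A6 ends at 41, C6 ends at 45.
Beat 42 falls within C6.

C6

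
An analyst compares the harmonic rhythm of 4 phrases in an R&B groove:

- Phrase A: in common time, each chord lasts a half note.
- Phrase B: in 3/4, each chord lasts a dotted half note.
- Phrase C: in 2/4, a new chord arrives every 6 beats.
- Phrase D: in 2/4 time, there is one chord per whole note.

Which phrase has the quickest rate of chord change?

A: each chord is 2 beats in 4/4, so 2 per bar.
B: each chord is 3 beats in 3/4, so 1 per bar.
C: each chord is 6 beats in 2/4, so 1/3 per bar.
D: each chord is 4 beats in 2/4, so 0.5 per bar.
Fastest is A at 2 chords/bar.

Phrase A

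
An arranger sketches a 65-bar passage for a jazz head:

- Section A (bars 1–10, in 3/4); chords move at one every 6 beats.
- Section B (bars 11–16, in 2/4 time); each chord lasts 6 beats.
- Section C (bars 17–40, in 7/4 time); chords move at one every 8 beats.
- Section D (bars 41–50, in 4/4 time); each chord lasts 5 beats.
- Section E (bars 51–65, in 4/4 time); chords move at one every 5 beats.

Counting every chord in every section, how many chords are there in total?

A has 30 beats and chords last 6 each, so 5 chords.
B has 12 beats and chords last 6 each, so 2 chords.
C has 168 beats and chords last 8 each, so 21 chords.
D has 40 beats and chords last 5 each, so 8 chords.
E has 60 beats and chords last 5 each, so 12 chords.
Total: 5 + 2 + 21 + 8 + 12 = 48.

48 chords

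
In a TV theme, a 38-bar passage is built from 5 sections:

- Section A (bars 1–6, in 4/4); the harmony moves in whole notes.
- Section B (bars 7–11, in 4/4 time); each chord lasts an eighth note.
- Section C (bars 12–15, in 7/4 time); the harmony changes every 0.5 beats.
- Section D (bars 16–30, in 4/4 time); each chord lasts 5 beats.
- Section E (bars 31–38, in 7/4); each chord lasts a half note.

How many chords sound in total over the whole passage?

A: 6 bars × 4 beats = 24 beats; 4 beats/chord → 6 chords.
B: 5 bars × 4 beats = 20 beats; 0.5 beats/chord → 40 chords.
C: 4 bars × 7 beats = 28 beats; 0.5 beats/chord → 56 chords.
D: 15 bars × 4 beats = 60 beats; 5 beats/chord → 12 chords.
E: 8 bars × 7 beats = 56 beats; 2 beats/chord → 28 chords.
Total: 6 + 40 + 56 + 12 + 28 = 142.

142 chords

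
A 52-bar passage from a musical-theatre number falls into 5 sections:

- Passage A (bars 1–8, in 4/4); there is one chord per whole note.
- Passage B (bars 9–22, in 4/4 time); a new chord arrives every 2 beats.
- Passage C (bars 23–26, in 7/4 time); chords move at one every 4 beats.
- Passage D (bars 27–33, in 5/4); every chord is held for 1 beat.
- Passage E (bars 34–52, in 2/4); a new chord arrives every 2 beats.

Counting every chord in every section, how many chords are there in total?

A has 32 beats and chords last 4 each, so 8 chords.
B has 56 beats and chords last 2 each, so 28 chords.
C has 28 beats and chords last 4 each, so 7 chords.
D has 35 beats and chords last 1 each, so 35 chords.
E has 38 beats and chords last 2 each, so 19 chords.
Total: 8 + 28 + 7 + 35 + 19 = 97.

97 chords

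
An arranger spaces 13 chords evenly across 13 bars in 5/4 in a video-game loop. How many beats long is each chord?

5 beats

13 bars × 5 beats/bar = 65 beats total.
65 beats ÷ 13 chords = 5 beats per chord.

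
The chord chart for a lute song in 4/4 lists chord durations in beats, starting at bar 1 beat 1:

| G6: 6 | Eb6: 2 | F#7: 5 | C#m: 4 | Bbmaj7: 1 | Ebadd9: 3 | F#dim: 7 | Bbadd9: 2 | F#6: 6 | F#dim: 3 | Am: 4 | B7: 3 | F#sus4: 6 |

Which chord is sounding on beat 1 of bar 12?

B7

Beat 1 of bar 12 is beat (12−1)×4 + 1 = 45 overall.
Running totals: G6 ends at 6, Eb6 ends at 8, F#7 ends at 13, C#m ends at 17, Bbmaj7 ends at 18, Ebadd9 ends at 21, F#dim ends at 28, Bbadd9 ends at 30, F#6 ends at 36, F#dim ends at 39, Am ends at 43, B7 ends at 46.
Beat 45 falls within B7.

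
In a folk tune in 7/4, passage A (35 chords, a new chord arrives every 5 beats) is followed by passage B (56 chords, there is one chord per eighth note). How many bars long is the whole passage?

A: 35 × 5 = 175 beats = 25 bars.
B: 56 × 0.5 = 28 beats = 4 bars.
Total: 25 + 4 = 29 bars.

29 bars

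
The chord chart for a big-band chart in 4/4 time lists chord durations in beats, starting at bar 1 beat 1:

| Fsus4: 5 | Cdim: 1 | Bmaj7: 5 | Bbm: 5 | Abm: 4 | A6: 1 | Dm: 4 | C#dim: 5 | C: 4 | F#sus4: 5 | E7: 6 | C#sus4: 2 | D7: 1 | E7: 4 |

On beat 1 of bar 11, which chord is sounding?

Beat 1 of bar 11 is beat (11−1)×4 + 1 = 41 overall.
Running totals: Fsus4 ends at 5, Cdim ends at 6, Bmaj7 ends at 11, Bbm ends at 16, Abm ends at 20, A6 ends at 21, Dm ends at 25, C#dim ends at 30, C ends at 34, F#sus4 ends at 39, E7 ends at 45.
Beat 41 falls within E7.

E7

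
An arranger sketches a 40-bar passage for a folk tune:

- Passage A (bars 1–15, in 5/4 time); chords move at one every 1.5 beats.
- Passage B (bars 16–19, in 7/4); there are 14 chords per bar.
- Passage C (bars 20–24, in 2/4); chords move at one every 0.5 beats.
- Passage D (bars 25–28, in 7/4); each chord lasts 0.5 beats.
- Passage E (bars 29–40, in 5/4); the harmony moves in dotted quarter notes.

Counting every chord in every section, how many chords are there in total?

A has 75 beats and chords last 1.5 each, so 50 chords.
B has 28 beats and chords last 0.5 each, so 56 chords.
C has 10 beats and chords last 0.5 each, so 20 chords.
D has 28 beats and chords last 0.5 each, so 56 chords.
E has 60 beats and chords last 1.5 each, so 40 chords.
Total: 50 + 56 + 20 + 56 + 40 = 222.

222 chords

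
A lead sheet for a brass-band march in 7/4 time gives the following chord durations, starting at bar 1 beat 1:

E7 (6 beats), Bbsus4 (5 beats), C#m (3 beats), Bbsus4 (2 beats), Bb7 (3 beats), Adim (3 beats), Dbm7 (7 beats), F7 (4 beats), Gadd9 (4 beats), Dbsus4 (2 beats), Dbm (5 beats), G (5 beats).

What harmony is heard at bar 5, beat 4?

Beat 4 of bar 5 is beat (5−1)×7 + 4 = 32 overall.
Running totals: E7 ends at 6, Bbsus4 ends at 11, C#m ends at 14, Bbsus4 ends at 16, Bb7 ends at 19, Adim ends at 22, Dbm7 ends at 29, F7 ends at 33.
Beat 32 falls within F7.

F7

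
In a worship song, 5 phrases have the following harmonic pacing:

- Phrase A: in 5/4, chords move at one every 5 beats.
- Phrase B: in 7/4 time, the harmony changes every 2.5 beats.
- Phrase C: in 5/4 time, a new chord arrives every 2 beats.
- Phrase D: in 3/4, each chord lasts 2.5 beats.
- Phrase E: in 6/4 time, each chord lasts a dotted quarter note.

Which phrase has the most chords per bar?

Phrase E

A: each chord is 5 beats in 5/4, so 1 per bar.
B: each chord is 2.5 beats in 7/4, so 2.8 per bar.
C: each chord is 2 beats in 5/4, so 2.5 per bar.
D: each chord is 2.5 beats in 3/4, so 1.2 per bar.
E: each chord is 1.5 beats in 6/4, so 4 per bar.
Fastest is E at 4 chords/bar.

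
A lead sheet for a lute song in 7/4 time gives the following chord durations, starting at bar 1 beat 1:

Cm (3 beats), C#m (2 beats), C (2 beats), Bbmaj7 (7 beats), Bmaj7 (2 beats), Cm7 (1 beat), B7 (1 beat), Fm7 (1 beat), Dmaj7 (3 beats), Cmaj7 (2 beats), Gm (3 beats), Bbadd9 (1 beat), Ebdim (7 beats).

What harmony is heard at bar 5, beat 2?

Ebdim

Beat 2 of bar 5 is beat (5−1)×7 + 2 = 30 overall.
Running totals: Cm ends at 3, C#m ends at 5, C ends at 7, Bbmaj7 ends at 14, Bmaj7 ends at 16, Cm7 ends at 17, B7 ends at 18, Fm7 ends at 19, Dmaj7 ends at 22, Cmaj7 ends at 24, Gm ends at 27, Bbadd9 ends at 28, Ebdim ends at 35.
Beat 30 falls within Ebdim.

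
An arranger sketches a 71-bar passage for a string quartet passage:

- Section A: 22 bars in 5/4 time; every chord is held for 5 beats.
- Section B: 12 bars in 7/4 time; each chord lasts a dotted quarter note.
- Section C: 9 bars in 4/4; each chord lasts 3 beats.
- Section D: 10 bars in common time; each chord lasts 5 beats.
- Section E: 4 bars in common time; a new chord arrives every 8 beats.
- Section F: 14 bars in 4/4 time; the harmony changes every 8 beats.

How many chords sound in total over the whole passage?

107 chords

A has 110 beats and chords last 5 each, so 22 chords.
B has 84 beats and chords last 1.5 each, so 56 chords.
C has 36 beats and chords last 3 each, so 12 chords.
D has 40 beats and chords last 5 each, so 8 chords.
E has 16 beats and chords last 8 each, so 2 chords.
F has 56 beats and chords last 8 each, so 7 chords.
Total: 22 + 56 + 12 + 8 + 2 + 7 = 107.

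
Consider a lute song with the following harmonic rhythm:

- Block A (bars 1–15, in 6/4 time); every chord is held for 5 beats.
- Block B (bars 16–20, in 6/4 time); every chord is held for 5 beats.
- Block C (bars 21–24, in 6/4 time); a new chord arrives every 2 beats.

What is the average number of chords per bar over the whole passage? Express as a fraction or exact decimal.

A: 15 bars of 6 beats is 90 beats; at 5 beats each that's 18 chords.
B: 5 bars of 6 beats is 30 beats; at 5 beats each that's 6 chords.
C: 4 bars of 6 beats is 24 beats; at 2 beats each that's 12 chords.
Overall: 36 chords over 24 bars → 36/24 = 1.5 chords per bar.

1.5 chords per bar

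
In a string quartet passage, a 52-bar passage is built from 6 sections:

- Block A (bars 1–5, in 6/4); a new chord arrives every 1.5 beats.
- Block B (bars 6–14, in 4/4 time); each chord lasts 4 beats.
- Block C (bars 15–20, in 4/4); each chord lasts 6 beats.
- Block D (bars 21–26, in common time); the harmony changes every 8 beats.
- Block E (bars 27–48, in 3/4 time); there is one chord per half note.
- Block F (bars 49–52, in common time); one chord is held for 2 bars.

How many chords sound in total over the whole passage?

71 chords

A: 5 bars × 6 beats = 30 beats; 1.5 beats/chord → 20 chords.
B: 9 bars × 4 beats = 36 beats; 4 beats/chord → 9 chords.
C: 6 bars × 4 beats = 24 beats; 6 beats/chord → 4 chords.
D: 6 bars × 4 beats = 24 beats; 8 beats/chord → 3 chords.
E: 22 bars × 3 beats = 66 beats; 2 beats/chord → 33 chords.
F: 4 bars × 4 beats = 16 beats; 8 beats/chord → 2 chords.
Total: 20 + 9 + 4 + 3 + 33 + 2 = 71.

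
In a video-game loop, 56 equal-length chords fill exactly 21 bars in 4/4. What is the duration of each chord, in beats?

21 bars × 4 beats/bar = 84 beats total.
84 beats ÷ 56 chords = 1.5 beats per chord.
(That is a dotted quarter note.)

1.5 beats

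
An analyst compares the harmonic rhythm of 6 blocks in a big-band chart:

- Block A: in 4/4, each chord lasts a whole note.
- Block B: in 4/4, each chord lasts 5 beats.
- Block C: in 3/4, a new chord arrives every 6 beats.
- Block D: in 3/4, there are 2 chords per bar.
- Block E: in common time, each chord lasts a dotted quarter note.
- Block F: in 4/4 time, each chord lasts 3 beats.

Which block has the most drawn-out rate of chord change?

A: 4 beats/bar ÷ 4 beats/chord = 1 chord/bar.
B: 4 beats/bar ÷ 5 beats/chord = 0.8 chords/bar.
C: 3 beats/bar ÷ 6 beats/chord = 0.5 chords/bar.
D: 3 beats/bar ÷ 1.5 beats/chord = 2 chords/bar.
E: 4 beats/bar ÷ 1.5 beats/chord = 8/3 chords/bar.
F: 4 beats/bar ÷ 3 beats/chord = 4/3 chords/bar.
Slowest is C at 0.5 chords/bar.

Block C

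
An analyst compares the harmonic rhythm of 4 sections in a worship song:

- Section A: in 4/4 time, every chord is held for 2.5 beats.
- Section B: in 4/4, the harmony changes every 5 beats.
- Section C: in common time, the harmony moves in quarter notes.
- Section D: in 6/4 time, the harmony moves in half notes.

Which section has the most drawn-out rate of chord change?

Section B

A: 4/2.5 = 1.6 chords/bar.
B: 4/5 = 0.8 chords/bar.
C: 4/1 = 4 chords/bar.
D: 6/2 = 3 chords/bar.
Slowest is B at 0.8 chords/bar.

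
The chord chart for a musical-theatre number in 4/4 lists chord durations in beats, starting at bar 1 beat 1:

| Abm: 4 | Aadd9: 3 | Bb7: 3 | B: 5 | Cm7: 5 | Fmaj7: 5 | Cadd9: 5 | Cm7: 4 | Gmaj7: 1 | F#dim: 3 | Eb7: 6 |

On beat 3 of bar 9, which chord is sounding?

Beat 3 of bar 9 is beat (9−1)×4 + 3 = 35 overall.
Running totals: Abm ends at 4, Aadd9 ends at 7, Bb7 ends at 10, B ends at 15, Cm7 ends at 20, Fmaj7 ends at 25, Cadd9 ends at 30, Cm7 ends at 34, Gmaj7 ends at 35.
Beat 35 falls within Gmaj7.

Gmaj7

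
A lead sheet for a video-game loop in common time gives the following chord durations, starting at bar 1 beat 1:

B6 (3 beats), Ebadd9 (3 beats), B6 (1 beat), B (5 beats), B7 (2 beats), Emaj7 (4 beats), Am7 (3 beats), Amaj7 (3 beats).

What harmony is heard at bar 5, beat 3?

Am7

Beat 3 of bar 5 is beat (5−1)×4 + 3 = 19 overall.
Running totals: B6 ends at 3, Ebadd9 ends at 6, B6 ends at 7, B ends at 12, B7 ends at 14, Emaj7 ends at 18, Am7 ends at 21.
Beat 19 falls within Am7.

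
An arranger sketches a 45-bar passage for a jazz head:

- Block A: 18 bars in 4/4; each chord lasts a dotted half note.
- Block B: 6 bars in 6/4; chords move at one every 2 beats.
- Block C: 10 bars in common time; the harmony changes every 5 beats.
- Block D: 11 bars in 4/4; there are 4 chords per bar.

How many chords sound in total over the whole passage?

94 chords

A: 18·4 = 72 beats, 72/3 = 24 chords.
B: 6·6 = 36 beats, 36/2 = 18 chords.
C: 10·4 = 40 beats, 40/5 = 8 chords.
D: 11·4 = 44 beats, 44/1 = 44 chords.
Total: 24 + 18 + 8 + 44 = 94.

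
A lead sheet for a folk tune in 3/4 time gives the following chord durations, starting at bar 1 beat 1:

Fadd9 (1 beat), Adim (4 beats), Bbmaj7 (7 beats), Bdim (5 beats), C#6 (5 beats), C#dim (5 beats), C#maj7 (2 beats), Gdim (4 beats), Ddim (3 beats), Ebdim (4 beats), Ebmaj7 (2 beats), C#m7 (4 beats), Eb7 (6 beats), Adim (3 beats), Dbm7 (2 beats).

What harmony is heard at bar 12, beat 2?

Ddim

Beat 2 of bar 12 is beat (12−1)×3 + 2 = 35 overall.
Running totals: Fadd9 ends at 1, Adim ends at 5, Bbmaj7 ends at 12, Bdim ends at 17, C#6 ends at 22, C#dim ends at 27, C#maj7 ends at 29, Gdim ends at 33, Ddim ends at 36.
Beat 35 falls within Ddim.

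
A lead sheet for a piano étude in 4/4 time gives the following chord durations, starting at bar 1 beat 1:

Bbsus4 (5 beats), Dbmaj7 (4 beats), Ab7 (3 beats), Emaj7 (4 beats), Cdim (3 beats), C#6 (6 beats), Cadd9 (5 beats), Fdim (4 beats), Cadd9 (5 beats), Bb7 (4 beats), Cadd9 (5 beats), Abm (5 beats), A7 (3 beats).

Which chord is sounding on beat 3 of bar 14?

Beat 3 of bar 14 is beat (14−1)×4 + 3 = 55 overall.
Running totals: Bbsus4 ends at 5, Dbmaj7 ends at 9, Ab7 ends at 12, Emaj7 ends at 16, Cdim ends at 19, C#6 ends at 25, Cadd9 ends at 30, Fdim ends at 34, Cadd9 ends at 39, Bb7 ends at 43, Cadd9 ends at 48, Abm ends at 53, A7 ends at 56.
Beat 55 falls within A7.

A7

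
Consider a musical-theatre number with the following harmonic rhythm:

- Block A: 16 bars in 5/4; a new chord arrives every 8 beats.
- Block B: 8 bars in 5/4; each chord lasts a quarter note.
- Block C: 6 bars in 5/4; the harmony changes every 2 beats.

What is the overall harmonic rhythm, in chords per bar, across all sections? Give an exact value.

A: 16 × 5 = 80 beats ÷ 8 = 10 chords.
B: 8 × 5 = 40 beats ÷ 1 = 40 chords.
C: 6 × 5 = 30 beats ÷ 2 = 15 chords.
Overall: 65 chords over 30 bars → 65/30 = 13/6 chords per bar.

13/6 chords per bar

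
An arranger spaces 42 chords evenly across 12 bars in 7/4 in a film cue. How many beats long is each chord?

2 beats

12 bars × 7 beats/bar = 84 beats total.
84 beats ÷ 42 chords = 2 beats per chord.
(That is a half note.)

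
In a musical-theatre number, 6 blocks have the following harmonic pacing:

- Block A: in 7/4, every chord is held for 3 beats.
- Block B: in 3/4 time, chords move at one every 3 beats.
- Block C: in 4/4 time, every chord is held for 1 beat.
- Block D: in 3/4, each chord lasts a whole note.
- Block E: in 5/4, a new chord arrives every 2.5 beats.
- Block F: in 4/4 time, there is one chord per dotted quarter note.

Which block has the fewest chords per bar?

A: 7 beats/bar ÷ 3 beats/chord = 7/3 chords/bar.
B: 3 beats/bar ÷ 3 beats/chord = 1 chord/bar.
C: 4 beats/bar ÷ 1 beat/chord = 4 chords/bar.
D: 3 beats/bar ÷ 4 beats/chord = 0.75 chords/bar.
E: 5 beats/bar ÷ 2.5 beats/chord = 2 chords/bar.
F: 4 beats/bar ÷ 1.5 beats/chord = 8/3 chords/bar.
Slowest is D at 0.75 chords/bar.

Block D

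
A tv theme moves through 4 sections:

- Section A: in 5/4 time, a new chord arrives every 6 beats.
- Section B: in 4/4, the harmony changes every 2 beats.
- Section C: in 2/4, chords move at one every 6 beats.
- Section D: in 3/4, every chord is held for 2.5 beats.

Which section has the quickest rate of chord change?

Section B

A: 5/6 = 5/6 chords/bar.
B: 4/2 = 2 chords/bar.
C: 2/6 = 1/3 chords/bar.
D: 3/2.5 = 1.2 chords/bar.
Fastest is B at 2 chords/bar.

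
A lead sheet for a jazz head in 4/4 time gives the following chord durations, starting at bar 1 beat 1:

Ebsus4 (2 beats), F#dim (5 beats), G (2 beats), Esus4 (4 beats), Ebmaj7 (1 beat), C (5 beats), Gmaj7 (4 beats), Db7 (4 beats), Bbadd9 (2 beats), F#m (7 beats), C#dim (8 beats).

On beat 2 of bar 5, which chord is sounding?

C

Beat 2 of bar 5 is beat (5−1)×4 + 2 = 18 overall.
Running totals: Ebsus4 ends at 2, F#dim ends at 7, G ends at 9, Esus4 ends at 13, Ebmaj7 ends at 14, C ends at 19.
Beat 18 falls within C.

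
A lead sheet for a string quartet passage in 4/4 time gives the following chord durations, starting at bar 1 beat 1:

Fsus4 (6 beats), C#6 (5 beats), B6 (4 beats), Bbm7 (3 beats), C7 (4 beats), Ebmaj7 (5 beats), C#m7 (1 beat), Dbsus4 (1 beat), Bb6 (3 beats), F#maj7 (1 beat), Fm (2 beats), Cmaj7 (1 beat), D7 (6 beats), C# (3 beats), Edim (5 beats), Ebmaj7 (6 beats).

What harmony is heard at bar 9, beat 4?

Cmaj7

Beat 4 of bar 9 is beat (9−1)×4 + 4 = 36 overall.
Running totals: Fsus4 ends at 6, C#6 ends at 11, B6 ends at 15, Bbm7 ends at 18, C7 ends at 22, Ebmaj7 ends at 27, C#m7 ends at 28, Dbsus4 ends at 29, Bb6 ends at 32, F#maj7 ends at 33, Fm ends at 35, Cmaj7 ends at 36.
Beat 36 falls within Cmaj7.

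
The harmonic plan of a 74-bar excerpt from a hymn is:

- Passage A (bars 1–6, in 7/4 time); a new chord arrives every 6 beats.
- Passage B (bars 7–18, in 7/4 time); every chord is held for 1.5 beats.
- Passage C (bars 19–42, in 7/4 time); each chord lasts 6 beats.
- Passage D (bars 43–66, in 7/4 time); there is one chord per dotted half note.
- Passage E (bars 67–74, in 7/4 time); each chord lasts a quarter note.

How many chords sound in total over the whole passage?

A has 42 beats and chords last 6 each, so 7 chords.
B has 84 beats and chords last 1.5 each, so 56 chords.
C has 168 beats and chords last 6 each, so 28 chords.
D has 168 beats and chords last 3 each, so 56 chords.
E has 56 beats and chords last 1 each, so 56 chords.
Total: 7 + 56 + 28 + 56 + 56 = 203.

203 chords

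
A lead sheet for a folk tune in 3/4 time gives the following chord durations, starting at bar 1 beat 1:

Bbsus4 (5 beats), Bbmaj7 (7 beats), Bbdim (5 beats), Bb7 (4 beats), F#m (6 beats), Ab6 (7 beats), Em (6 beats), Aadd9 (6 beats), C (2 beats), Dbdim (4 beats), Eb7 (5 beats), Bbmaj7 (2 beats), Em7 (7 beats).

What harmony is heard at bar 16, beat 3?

C

Beat 3 of bar 16 is beat (16−1)×3 + 3 = 48 overall.
Running totals: Bbsus4 ends at 5, Bbmaj7 ends at 12, Bbdim ends at 17, Bb7 ends at 21, F#m ends at 27, Ab6 ends at 34, Em ends at 40, Aadd9 ends at 46, C ends at 48.
Beat 48 falls within C.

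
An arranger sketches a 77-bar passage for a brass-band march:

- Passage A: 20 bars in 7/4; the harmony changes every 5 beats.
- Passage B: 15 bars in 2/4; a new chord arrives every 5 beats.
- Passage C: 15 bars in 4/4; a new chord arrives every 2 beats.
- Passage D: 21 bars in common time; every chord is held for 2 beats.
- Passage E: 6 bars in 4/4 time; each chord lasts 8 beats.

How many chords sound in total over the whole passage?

109 chords

A has 140 beats and chords last 5 each, so 28 chords.
B has 30 beats and chords last 5 each, so 6 chords.
C has 60 beats and chords last 2 each, so 30 chords.
D has 84 beats and chords last 2 each, so 42 chords.
E has 24 beats and chords last 8 each, so 3 chords.
Total: 28 + 6 + 30 + 42 + 3 = 109.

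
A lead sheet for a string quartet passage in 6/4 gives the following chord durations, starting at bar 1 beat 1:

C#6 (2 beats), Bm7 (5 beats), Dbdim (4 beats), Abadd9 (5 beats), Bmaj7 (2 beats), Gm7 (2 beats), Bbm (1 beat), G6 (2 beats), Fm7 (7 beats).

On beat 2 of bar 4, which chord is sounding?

Beat 2 of bar 4 is beat (4−1)×6 + 2 = 20 overall.
Running totals: C#6 ends at 2, Bm7 ends at 7, Dbdim ends at 11, Abadd9 ends at 16, Bmaj7 ends at 18, Gm7 ends at 20.
Beat 20 falls within Gm7.

Gm7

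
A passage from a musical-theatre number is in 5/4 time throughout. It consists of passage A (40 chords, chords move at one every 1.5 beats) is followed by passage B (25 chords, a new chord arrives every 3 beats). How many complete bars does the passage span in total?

27 bars

A: 40 × 1.5 = 60 beats = 12 bars.
B: 25 × 3 = 75 beats = 15 bars.
Total: 12 + 15 = 27 bars.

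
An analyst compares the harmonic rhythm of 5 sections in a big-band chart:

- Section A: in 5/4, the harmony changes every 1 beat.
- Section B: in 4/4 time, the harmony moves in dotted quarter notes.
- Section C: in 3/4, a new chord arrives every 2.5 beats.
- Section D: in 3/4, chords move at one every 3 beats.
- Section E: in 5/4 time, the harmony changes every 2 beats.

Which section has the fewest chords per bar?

Section D

A: each chord is 1 beat in 5/4, so 5 per bar.
B: each chord is 1.5 beats in 4/4, so 8/3 per bar.
C: each chord is 2.5 beats in 3/4, so 1.2 per bar.
D: each chord is 3 beats in 3/4, so 1 per bar.
E: each chord is 2 beats in 5/4, so 2.5 per bar.
Slowest is D at 1 chords/bar.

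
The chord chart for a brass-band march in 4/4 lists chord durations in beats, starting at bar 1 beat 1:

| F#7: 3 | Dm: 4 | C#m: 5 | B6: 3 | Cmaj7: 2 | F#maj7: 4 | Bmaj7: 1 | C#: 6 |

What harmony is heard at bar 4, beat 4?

Cmaj7

Beat 4 of bar 4 is beat (4−1)×4 + 4 = 16 overall.
Running totals: F#7 ends at 3, Dm ends at 7, C#m ends at 12, B6 ends at 15, Cmaj7 ends at 17.
Beat 16 falls within Cmaj7.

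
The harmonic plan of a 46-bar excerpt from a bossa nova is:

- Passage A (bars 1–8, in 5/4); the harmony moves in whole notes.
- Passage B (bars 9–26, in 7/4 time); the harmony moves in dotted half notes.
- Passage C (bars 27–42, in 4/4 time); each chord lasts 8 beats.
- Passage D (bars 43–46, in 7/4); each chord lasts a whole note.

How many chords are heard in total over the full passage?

A has 40 beats and chords last 4 each, so 10 chords.
B has 126 beats and chords last 3 each, so 42 chords.
C has 64 beats and chords last 8 each, so 8 chords.
D has 28 beats and chords last 4 each, so 7 chords.
Total: 10 + 42 + 8 + 7 = 67.

67 chords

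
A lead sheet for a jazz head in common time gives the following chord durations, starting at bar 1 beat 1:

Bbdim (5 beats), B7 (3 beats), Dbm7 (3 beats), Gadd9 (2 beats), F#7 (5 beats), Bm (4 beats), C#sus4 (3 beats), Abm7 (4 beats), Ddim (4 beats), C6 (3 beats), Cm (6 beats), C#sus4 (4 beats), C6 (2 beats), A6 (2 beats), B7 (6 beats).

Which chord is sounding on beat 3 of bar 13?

Beat 3 of bar 13 is beat (13−1)×4 + 3 = 51 overall.
Running totals: Bbdim ends at 5, B7 ends at 8, Dbm7 ends at 11, Gadd9 ends at 13, F#7 ends at 18, Bm ends at 22, C#sus4 ends at 25, Abm7 ends at 29, Ddim ends at 33, C6 ends at 36, Cm ends at 42, C#sus4 ends at 46, C6 ends at 48, A6 ends at 50, B7 ends at 56.
Beat 51 falls within B7.

B7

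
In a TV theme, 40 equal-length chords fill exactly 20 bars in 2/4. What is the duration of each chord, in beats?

1 beat

20 bars × 2 beats/bar = 40 beats total.
40 beats ÷ 40 chords = 1 beats per chord.
(That is a quarter note.)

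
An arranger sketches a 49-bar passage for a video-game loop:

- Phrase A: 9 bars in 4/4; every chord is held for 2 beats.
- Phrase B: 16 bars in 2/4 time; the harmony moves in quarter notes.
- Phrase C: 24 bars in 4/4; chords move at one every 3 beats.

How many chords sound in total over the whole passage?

A: 9 bars × 4 beats = 36 beats; 2 beats/chord → 18 chords.
B: 16 bars × 2 beats = 32 beats; 1 beat/chord → 32 chords.
C: 24 bars × 4 beats = 96 beats; 3 beats/chord → 32 chords.
Total: 18 + 32 + 32 = 82.

82 chords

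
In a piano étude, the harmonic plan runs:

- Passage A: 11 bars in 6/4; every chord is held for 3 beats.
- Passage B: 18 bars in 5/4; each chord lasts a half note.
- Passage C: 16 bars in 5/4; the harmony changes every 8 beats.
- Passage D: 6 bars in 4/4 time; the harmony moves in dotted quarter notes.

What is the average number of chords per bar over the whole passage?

31/17 chords per bar

A: 11 × 6 = 66 beats ÷ 3 = 22 chords.
B: 18 × 5 = 90 beats ÷ 2 = 45 chords.
C: 16 × 5 = 80 beats ÷ 8 = 10 chords.
D: 6 × 4 = 24 beats ÷ 1.5 = 16 chords.
Overall: 93 chords over 51 bars → 93/51 = 31/17 chords per bar.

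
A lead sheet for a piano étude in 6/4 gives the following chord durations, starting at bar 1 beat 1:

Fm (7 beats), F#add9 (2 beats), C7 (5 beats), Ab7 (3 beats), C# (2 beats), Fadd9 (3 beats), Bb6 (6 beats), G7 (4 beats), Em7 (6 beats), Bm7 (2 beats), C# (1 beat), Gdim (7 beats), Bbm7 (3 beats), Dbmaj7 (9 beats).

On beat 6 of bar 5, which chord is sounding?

G7

Beat 6 of bar 5 is beat (5−1)×6 + 6 = 30 overall.
Running totals: Fm ends at 7, F#add9 ends at 9, C7 ends at 14, Ab7 ends at 17, C# ends at 19, Fadd9 ends at 22, Bb6 ends at 28, G7 ends at 32.
Beat 30 falls within G7.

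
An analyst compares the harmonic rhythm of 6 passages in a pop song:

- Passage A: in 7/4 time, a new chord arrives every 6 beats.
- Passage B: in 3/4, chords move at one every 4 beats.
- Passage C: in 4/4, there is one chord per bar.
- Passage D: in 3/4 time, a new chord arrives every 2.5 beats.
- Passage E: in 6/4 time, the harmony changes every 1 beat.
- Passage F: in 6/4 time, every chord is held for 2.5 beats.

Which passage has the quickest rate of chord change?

A: 7 beats/bar ÷ 6 beats/chord = 7/6 chords/bar.
B: 3 beats/bar ÷ 4 beats/chord = 0.75 chords/bar.
C: 4 beats/bar ÷ 4 beats/chord = 1 chord/bar.
D: 3 beats/bar ÷ 2.5 beats/chord = 1.2 chords/bar.
E: 6 beats/bar ÷ 1 beat/chord = 6 chords/bar.
F: 6 beats/bar ÷ 2.5 beats/chord = 2.4 chords/bar.
Fastest is E at 6 chords/bar.

Passage E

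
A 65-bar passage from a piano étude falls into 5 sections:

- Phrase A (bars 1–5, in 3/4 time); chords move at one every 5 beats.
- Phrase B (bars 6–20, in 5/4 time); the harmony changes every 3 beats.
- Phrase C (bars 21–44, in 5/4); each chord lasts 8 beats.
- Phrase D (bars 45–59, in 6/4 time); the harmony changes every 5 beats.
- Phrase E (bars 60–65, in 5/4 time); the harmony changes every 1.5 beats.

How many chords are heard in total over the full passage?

81 chords

A: 5·3 = 15 beats, 15/5 = 3 chords.
B: 15·5 = 75 beats, 75/3 = 25 chords.
C: 24·5 = 120 beats, 120/8 = 15 chords.
D: 15·6 = 90 beats, 90/5 = 18 chords.
E: 6·5 = 30 beats, 30/1.5 = 20 chords.
Total: 3 + 25 + 15 + 18 + 20 = 81.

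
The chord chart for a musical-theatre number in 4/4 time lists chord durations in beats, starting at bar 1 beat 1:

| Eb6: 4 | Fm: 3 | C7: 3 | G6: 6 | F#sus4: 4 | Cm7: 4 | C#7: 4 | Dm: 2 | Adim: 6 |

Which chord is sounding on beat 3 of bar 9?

Adim

Beat 3 of bar 9 is beat (9−1)×4 + 3 = 35 overall.
Running totals: Eb6 ends at 4, Fm ends at 7, C7 ends at 10, G6 ends at 16, F#sus4 ends at 20, Cm7 ends at 24, C#7 ends at 28, Dm ends at 30, Adim ends at 36.
Beat 35 falls within Adim.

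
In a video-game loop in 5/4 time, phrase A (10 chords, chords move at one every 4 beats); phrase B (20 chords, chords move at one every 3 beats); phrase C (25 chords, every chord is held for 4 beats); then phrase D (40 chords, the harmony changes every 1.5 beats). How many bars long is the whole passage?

A: 10 × 4 = 40 beats = 8 bars.
B: 20 × 3 = 60 beats = 12 bars.
C: 25 × 4 = 100 beats = 20 bars.
D: 40 × 1.5 = 60 beats = 12 bars.
Total: 8 + 12 + 20 + 12 = 52 bars.

52 bars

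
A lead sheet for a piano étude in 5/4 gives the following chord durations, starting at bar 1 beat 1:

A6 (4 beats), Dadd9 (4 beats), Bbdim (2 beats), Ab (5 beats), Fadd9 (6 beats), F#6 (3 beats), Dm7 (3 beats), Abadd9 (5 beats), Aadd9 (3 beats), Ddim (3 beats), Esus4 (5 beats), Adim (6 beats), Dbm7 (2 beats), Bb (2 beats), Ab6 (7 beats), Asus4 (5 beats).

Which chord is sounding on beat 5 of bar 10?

Dbm7

Beat 5 of bar 10 is beat (10−1)×5 + 5 = 50 overall.
Running totals: A6 ends at 4, Dadd9 ends at 8, Bbdim ends at 10, Ab ends at 15, Fadd9 ends at 21, F#6 ends at 24, Dm7 ends at 27, Abadd9 ends at 32, Aadd9 ends at 35, Ddim ends at 38, Esus4 ends at 43, Adim ends at 49, Dbm7 ends at 51.
Beat 50 falls within Dbm7.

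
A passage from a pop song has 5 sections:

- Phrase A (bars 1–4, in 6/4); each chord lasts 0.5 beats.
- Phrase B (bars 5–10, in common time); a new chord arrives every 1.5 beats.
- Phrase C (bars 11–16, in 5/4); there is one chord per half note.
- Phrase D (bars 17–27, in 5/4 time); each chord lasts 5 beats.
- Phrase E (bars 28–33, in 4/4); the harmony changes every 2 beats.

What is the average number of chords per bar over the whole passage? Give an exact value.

34/11 chords per bar

A: 4 × 6 = 24 beats ÷ 0.5 = 48 chords.
B: 6 × 4 = 24 beats ÷ 1.5 = 16 chords.
C: 6 × 5 = 30 beats ÷ 2 = 15 chords.
D: 11 × 5 = 55 beats ÷ 5 = 11 chords.
E: 6 × 4 = 24 beats ÷ 2 = 12 chords.
Overall: 102 chords over 33 bars → 102/33 = 34/11 chords per bar.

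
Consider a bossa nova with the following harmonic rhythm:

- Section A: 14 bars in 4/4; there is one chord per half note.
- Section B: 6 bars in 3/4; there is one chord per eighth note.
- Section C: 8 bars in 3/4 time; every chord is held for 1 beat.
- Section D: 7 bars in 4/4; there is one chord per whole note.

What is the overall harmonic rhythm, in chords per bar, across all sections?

19/7 chords per bar

A: 14 bars of 4 beats is 56 beats; at 2 beats each that's 28 chords.
B: 6 bars of 3 beats is 18 beats; at 0.5 beats each that's 36 chords.
C: 8 bars of 3 beats is 24 beats; at 1 beat each that's 24 chords.
D: 7 bars of 4 beats is 28 beats; at 4 beats each that's 7 chords.
Overall: 95 chords over 35 bars → 95/35 = 19/7 chords per bar.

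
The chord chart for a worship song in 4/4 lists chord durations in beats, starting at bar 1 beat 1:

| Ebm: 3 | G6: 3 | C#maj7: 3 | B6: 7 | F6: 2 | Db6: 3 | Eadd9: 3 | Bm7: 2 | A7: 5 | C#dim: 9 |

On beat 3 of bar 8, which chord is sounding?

A7

Beat 3 of bar 8 is beat (8−1)×4 + 3 = 31 overall.
Running totals: Ebm ends at 3, G6 ends at 6, C#maj7 ends at 9, B6 ends at 16, F6 ends at 18, Db6 ends at 21, Eadd9 ends at 24, Bm7 ends at 26, A7 ends at 31.
Beat 31 falls within A7.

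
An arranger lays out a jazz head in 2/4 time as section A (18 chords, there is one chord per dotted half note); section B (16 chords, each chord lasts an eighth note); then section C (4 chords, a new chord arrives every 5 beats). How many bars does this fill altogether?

41 bars

A: 18 × 3 = 54 beats = 27 bars.
B: 16 × 0.5 = 8 beats = 4 bars.
C: 4 × 5 = 20 beats = 10 bars.
Total: 27 + 4 + 10 = 41 bars.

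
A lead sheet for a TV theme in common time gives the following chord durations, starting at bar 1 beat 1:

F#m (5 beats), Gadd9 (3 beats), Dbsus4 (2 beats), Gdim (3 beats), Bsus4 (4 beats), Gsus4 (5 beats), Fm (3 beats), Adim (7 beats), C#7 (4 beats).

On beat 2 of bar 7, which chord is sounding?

Beat 2 of bar 7 is beat (7−1)×4 + 2 = 26 overall.
Running totals: F#m ends at 5, Gadd9 ends at 8, Dbsus4 ends at 10, Gdim ends at 13, Bsus4 ends at 17, Gsus4 ends at 22, Fm ends at 25, Adim ends at 32.
Beat 26 falls within Adim.

Adim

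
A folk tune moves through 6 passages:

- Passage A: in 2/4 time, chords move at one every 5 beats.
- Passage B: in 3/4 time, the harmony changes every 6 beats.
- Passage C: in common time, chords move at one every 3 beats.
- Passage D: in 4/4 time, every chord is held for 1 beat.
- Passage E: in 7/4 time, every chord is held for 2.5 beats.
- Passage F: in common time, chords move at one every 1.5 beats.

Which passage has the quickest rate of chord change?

Passage D

A: 2/5 = 0.4 chords/bar.
B: 3/6 = 0.5 chords/bar.
C: 4/3 = 4/3 chords/bar.
D: 4/1 = 4 chords/bar.
E: 7/2.5 = 2.8 chords/bar.
F: 4/1.5 = 8/3 chords/bar.
Fastest is D at 4 chords/bar.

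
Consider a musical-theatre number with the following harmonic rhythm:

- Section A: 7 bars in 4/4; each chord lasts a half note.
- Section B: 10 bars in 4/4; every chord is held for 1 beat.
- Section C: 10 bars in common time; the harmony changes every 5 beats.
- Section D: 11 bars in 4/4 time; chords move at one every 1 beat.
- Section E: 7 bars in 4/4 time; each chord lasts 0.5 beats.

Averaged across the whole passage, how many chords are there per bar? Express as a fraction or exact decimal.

A: 7 × 4 = 28 beats ÷ 2 = 14 chords.
B: 10 × 4 = 40 beats ÷ 1 = 40 chords.
C: 10 × 4 = 40 beats ÷ 5 = 8 chords.
D: 11 × 4 = 44 beats ÷ 1 = 44 chords.
E: 7 × 4 = 28 beats ÷ 0.5 = 56 chords.
Overall: 162 chords over 45 bars → 162/45 = 3.6 chords per bar.

3.6 chords per bar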